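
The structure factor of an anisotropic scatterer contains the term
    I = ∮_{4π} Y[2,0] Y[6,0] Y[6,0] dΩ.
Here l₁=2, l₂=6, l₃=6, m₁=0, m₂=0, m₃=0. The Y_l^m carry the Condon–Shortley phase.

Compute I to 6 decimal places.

Rules hold: Σm=0, L=14 even, 4≤6≤8.
N = 5·13·13 = 845
Δ = 2!·2!·10!/15! = 1/90090
Racah Σ t=0..2: t=0:+1/69120 t=1:−1/14400 t=2:+1/69120 = -7/172800
⇒ 3j(2 6 6; 0 0 0)² = 14/715, sgn -1
(m-triple is (0,0,0) — same symbol as above.)
4πI² = N·(3j₀)²·(3jₘ)² = 196/605
I = +1·√(0.323967/4π) = 0.16056298

0.160563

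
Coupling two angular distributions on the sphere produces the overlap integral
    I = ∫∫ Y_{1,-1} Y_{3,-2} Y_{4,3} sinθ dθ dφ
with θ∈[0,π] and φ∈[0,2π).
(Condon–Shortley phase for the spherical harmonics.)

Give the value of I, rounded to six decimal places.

Rules hold: Σm=0, L=8 even, 2≤4≤4.
N = 3·7·9 = 189
Δ = 0!·2!·6!/9! = 1/252
Racah Σ t=0..0: t=0:+1/36 = 1/36
⇒ 3j(1 3 4; 0 0 0)² = 4/63, sgn +1
Racah Σ t=0..0: t=0:+1/240 = 1/240
⇒ 3j(1 3 4; -1 -2 3)² = 1/12, sgn -1
4πI² = N·(3j₀)²·(3jₘ)² = 1/1
I = -1·√(1/4π) = -0.28209479

-0.282095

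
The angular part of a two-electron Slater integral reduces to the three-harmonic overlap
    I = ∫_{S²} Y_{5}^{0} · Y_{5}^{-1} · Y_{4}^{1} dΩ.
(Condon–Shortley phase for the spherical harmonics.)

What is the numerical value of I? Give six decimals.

-0.053153

m-sum 0 ✓  L=14 even ✓  0≤4≤10 ✓
Π(2lᵢ+1) = 11×11×9 = 1089
triangle coeff Δ(5,5,4) = 1/3153150
Σ_t [1,5]: t=1:−1/69120 t=2:+1/1728 t=3:−1/576 t=4:+1/1728 t=5:−1/69120 = -7/11520
(3j)²=2/143 [(5 5 4; 0 0 0)], sign=-1
Σ_t [1,4]: t=1:−1/17280 t=2:+1/1152 t=3:−1/864 t=4:+1/6912 = -7/34560
(3j)²=1/429 [(5 5 4; 0 -1 1)], sign=+1
⇒ 4πI² = 6/169
I = (-1)√(6/169/(4π)) = -0.05315295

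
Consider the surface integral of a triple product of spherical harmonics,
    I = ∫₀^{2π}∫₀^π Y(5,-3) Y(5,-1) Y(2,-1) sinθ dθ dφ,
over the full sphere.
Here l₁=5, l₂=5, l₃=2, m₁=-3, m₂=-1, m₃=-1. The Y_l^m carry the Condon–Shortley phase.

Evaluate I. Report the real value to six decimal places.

Σmᵢ = -5 ≠ 0, so the φ-integral vanishes; I = 0

0.000000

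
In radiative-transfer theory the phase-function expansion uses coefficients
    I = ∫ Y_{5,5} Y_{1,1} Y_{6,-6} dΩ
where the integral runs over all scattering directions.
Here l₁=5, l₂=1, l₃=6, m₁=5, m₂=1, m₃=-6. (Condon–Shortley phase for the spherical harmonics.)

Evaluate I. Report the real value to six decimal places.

0.331940

m-sum 0 ✓  L=12 even ✓  4≤6≤6 ✓
Π(2lᵢ+1) = 11×3×13 = 429
triangle coeff Δ(5,1,6) = 1/858
Σ_t [0,0]: t=0:+1/14400 = 1/14400
(3j)²=6/143 [(5 1 6; 0 0 0)], sign=+1
Σ_t [0,0]: t=0:+1/7257600 = 1/7257600
(3j)²=1/13 [(5 1 6; 5 1 -6)], sign=+1
⇒ 4πI² = 18/13
I = (+1)√(18/13/(4π)) = 0.33194004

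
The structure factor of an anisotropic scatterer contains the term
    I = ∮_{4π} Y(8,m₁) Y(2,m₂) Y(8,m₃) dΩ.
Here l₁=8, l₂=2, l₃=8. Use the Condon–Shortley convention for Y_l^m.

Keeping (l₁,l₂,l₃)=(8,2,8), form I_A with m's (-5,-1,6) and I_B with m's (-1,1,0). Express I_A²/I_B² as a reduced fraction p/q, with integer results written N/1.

847/12

Shared (l₁,l₂,l₃)=(8,2,8): N and (l;000)² cancel in I_A²/I_B².
A: Δ = 2!·14!·2!/19! = 1/348840; Racah Σ t=0..1: t=0:+1/12454041600 t=1:−1/1916006400 = -1/2264371200; ⇒ 3j(8 2 8; -5 -1 6)² = 847/38760, sgn -1
B: Δ = 2!·14!·2!/19! = 1/348840; Racah Σ t=1..2: t=1:−1/58060800 t=2:+1/50803200 = 1/406425600; ⇒ 3j(8 2 8; -1 1 0)² = 1/3230, sgn +1
I_A²/I_B² = (847/38760)/(1/3230) = 847/12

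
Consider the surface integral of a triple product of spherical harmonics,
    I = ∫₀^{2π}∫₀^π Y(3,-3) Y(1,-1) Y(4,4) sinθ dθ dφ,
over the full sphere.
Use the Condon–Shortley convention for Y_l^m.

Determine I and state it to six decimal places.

0.325735

Checks pass: Σm=0; 8 even; l₃=4∈[2,4].
(2·3+1)(2·1+1)(2·4+1) = 189
Δ: 0! 6! 2! / 9! → 1/252
sum: t=0:+1/36 = 1/36
3j²(3 1 4; 0 0 0) = Δ·Π!·Σ² = 4/63  (sign +1)
sum: t=0:+1/1440 = 1/1440
3j²(3 1 4; -3 -1 4) = Δ·Π!·Σ² = 1/9  (sign +1)
combine: 4πI² = 189·4/63·1/9 = 4/3
take √, sign +1: I = 0.32573501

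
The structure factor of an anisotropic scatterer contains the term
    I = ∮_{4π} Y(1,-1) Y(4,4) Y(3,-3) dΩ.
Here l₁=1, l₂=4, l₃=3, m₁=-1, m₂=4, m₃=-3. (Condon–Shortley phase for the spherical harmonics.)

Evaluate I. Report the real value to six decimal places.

0.325735

Rules hold: Σm=0, L=8 even, 3≤3≤5.
N = 3·9·7 = 189
Δ = 2!·0!·6!/9! = 1/252
Racah Σ t=1..1: t=1:−1/36 = -1/36
⇒ 3j(1 4 3; 0 0 0)² = 4/63, sgn +1
Racah Σ t=2..2: t=2:+1/1440 = 1/1440
⇒ 3j(1 4 3; -1 4 -3)² = 1/9, sgn +1
4πI² = N·(3j₀)²·(3jₘ)² = 4/3
I = +1·√(1.33333/4π) = 0.32573501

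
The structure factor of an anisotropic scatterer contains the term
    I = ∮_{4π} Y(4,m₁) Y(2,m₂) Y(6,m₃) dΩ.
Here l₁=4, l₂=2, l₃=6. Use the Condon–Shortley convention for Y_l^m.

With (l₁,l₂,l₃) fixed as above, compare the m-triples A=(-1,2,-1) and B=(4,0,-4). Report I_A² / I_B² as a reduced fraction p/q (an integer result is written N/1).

Shared (l₁,l₂,l₃)=(4,2,6): N and (l;000)² cancel in I_A²/I_B².
A: Δ = 0!·8!·4!/13! = 1/6435; Racah Σ t=0..0: t=0:+1/17280 = 1/17280; ⇒ 3j(4 2 6; -1 2 -1)² = 7/1287, sgn -1
B: Δ = 0!·8!·4!/13! = 1/6435; Racah Σ t=0..0: t=0:+1/161280 = 1/161280; ⇒ 3j(4 2 6; 4 0 -4)² = 1/143, sgn +1
I_A²/I_B² = (7/1287)/(1/143) = 7/9

7/9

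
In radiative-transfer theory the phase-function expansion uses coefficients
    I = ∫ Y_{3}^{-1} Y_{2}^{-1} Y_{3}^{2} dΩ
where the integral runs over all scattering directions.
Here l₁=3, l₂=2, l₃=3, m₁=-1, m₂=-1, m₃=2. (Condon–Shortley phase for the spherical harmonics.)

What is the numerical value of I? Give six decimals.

Rules hold: Σm=0, L=8 even, 1≤3≤5.
N = 7·5·7 = 245
Δ = 2!·4!·2!/9! = 1/3780
Racah Σ t=0..2: t=0:+1/24 t=1:−1/4 t=2:+1/24 = -1/6
⇒ 3j(3 2 3; 0 0 0)² = 4/105, sgn +1
Racah Σ t=0..1: t=0:+1/48 t=1:−1/12 = -1/16
⇒ 3j(3 2 3; -1 -1 2)² = 1/28, sgn +1
4πI² = N·(3j₀)²·(3jₘ)² = 1/3
I = +1·√(0.333333/4π) = 0.16286750

0.162868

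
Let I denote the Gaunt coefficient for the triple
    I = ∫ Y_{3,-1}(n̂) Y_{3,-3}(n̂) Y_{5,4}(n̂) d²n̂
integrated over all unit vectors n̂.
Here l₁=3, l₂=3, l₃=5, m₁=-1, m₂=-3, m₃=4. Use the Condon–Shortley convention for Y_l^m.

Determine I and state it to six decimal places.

0.000000

l₁+l₂+l₃=11 is odd: 3j(l;000)=0 ⇒ I=0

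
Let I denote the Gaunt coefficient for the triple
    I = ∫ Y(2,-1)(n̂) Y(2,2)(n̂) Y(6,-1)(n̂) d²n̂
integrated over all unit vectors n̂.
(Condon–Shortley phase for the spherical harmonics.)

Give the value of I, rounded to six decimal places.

triangle: need 0≤l₃≤4, have 6; I=0

0.000000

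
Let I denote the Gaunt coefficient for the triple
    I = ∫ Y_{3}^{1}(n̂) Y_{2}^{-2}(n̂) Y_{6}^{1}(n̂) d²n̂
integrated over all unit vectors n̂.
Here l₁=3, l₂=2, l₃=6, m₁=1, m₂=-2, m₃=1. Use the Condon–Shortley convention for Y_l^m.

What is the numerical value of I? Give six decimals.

0.000000

l₃=6 ∉ [1,5] — triangle fails ⇒ I = 0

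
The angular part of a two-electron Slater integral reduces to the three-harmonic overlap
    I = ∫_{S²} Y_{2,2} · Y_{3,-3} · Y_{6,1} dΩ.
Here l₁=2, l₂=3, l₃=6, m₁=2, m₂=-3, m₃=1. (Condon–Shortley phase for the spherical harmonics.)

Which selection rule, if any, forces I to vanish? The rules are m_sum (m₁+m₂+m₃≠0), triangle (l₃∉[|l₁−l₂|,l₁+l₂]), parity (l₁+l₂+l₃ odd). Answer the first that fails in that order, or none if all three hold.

Σmᵢ = 0  ✓
l₃∈[|l₁−l₂|,l₁+l₂]=[1,5], have l₃=6  ✗
Σlᵢ = 11 ⇒ odd

triangle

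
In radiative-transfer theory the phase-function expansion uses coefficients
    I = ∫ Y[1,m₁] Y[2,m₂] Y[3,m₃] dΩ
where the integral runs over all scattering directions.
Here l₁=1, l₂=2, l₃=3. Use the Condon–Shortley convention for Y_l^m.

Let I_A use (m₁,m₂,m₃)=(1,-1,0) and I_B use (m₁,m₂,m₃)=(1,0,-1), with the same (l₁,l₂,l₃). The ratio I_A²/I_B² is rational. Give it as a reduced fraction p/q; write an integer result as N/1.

1/2

Shared (l₁,l₂,l₃)=(1,2,3): N and (l;000)² cancel in I_A²/I_B².
A: Δ = 0!·2!·4!/7! = 1/105; Racah Σ t=0..0: t=0:+1/12 = 1/12; ⇒ 3j(1 2 3; 1 -1 0)² = 1/35, sgn -1
B: Δ = 0!·2!·4!/7! = 1/105; Racah Σ t=0..0: t=0:+1/8 = 1/8; ⇒ 3j(1 2 3; 1 0 -1)² = 2/35, sgn +1
I_A²/I_B² = (1/35)/(2/35) = 1/2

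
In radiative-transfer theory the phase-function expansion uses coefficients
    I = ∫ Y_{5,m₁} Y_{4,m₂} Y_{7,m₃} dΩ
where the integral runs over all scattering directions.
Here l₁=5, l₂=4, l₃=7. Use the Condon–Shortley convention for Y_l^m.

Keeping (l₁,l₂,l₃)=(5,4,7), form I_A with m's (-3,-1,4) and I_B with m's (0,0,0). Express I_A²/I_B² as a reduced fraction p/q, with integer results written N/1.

l's match ⇒ only the (l;m) 3-j factors differ between A and B.
A: triangle coeff Δ(5,4,7) = 1/6126120; Σ_t [0,2]: t=0:+1/2903040 t=1:−1/241920 t=2:+1/345600 = -13/14515200; (3j)²=13/7140 [(5 4 7; -3 -1 4)], sign=+1
B: triangle coeff Δ(5,4,7) = 1/6126120; Σ_t [0,2]: t=0:+1/69120 t=1:−1/20736 t=2:+1/69120 = -1/51840; (3j)²=280/21879 [(5 4 7; 0 0 0)], sign=+1
I_A²/I_B² = (13/7140)/(280/21879) = 5577/39200

5577/39200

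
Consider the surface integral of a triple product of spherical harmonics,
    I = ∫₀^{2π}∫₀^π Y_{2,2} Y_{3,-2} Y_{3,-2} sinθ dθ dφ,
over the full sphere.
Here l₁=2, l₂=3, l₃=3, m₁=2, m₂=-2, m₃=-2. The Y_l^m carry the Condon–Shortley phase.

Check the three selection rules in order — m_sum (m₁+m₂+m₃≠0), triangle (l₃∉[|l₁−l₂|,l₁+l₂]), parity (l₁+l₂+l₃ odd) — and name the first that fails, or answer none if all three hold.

m_sum

Σmᵢ = -2  ✗
l₃∈[|l₁−l₂|,l₁+l₂]=[1,5], have l₃=3
Σlᵢ = 8 ⇒ even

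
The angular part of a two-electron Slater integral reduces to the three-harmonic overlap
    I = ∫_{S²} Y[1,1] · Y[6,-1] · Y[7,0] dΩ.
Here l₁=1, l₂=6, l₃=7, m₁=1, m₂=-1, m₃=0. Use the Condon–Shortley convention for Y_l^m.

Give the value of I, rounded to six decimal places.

Rules hold: Σm=0, L=14 even, 5≤7≤7.
N = 3·13·15 = 585
Δ = 0!·2!·12!/15! = 1/1365
Racah Σ t=0..0: t=0:+1/518400 = 1/518400
⇒ 3j(1 6 7; 0 0 0)² = 7/195, sgn -1
Racah Σ t=0..0: t=0:+1/1209600 = 1/1209600
⇒ 3j(1 6 7; 1 -1 0)² = 1/65, sgn -1
4πI² = N·(3j₀)²·(3jₘ)² = 21/65
I = +1·√(0.323077/4π) = 0.16034227

0.160342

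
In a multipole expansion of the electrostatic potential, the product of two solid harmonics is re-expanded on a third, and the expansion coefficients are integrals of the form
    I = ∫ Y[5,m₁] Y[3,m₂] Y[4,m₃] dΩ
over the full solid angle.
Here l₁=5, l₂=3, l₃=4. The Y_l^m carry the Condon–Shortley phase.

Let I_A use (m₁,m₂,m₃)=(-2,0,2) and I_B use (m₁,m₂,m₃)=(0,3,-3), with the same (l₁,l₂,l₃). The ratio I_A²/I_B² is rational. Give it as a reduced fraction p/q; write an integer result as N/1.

4/75

Same 5,3,4: normalisation and zero-m 3j drop out of the ratio.
A: Δ: 4! 6! 2! / 13! → 1/180180; sum: t=1:−1/8640 t=2:+1/480 t=3:−1/576 = 1/4320; 3j²(5 3 4; -2 0 2) = Δ·Π!·Σ² = 1/2145  (sign +1)
B: Δ: 4! 6! 2! / 13! → 1/180180; sum: t=4:+1/5760 = 1/5760; 3j²(5 3 4; 0 3 -3) = Δ·Π!·Σ² = 5/572  (sign -1)
I_A²/I_B² = (1/2145)/(5/572) = 4/75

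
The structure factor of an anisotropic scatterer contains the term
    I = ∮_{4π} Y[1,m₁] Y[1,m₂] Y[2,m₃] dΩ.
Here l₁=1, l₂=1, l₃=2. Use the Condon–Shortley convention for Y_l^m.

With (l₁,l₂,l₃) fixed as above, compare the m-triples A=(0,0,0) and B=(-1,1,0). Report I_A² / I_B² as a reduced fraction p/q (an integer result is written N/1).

Same 1,1,2: normalisation and zero-m 3j drop out of the ratio.
A: Δ: 0! 2! 2! / 5! → 1/30; sum: t=0:+1/1 = 1/1; 3j²(1 1 2; 0 0 0) = Δ·Π!·Σ² = 2/15  (sign +1)
B: Δ: 0! 2! 2! / 5! → 1/30; sum: t=0:+1/4 = 1/4; 3j²(1 1 2; -1 1 0) = Δ·Π!·Σ² = 1/30  (sign +1)
I_A²/I_B² = (2/15)/(1/30) = 4/1

4/1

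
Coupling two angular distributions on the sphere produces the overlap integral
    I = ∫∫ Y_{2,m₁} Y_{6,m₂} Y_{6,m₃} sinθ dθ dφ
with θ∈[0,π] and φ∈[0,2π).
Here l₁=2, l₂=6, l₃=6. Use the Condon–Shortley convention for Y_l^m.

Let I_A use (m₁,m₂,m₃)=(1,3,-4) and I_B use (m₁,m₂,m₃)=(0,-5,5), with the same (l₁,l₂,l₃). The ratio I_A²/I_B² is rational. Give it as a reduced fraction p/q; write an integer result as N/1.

l's match ⇒ only the (l;m) 3-j factors differ between A and B.
A: triangle coeff Δ(2,6,6) = 1/90090; Σ_t [0,1]: t=0:+1/725760 t=1:−1/161280 = -1/207360; (3j)²=7/286 [(2 6 6; 1 3 -4)], sign=-1
B: triangle coeff Δ(2,6,6) = 1/90090; Σ_t [0,1]: t=0:+1/1451520 t=1:−1/3628800 = 1/2419200; (3j)²=11/910 [(2 6 6; 0 -5 5)], sign=-1
I_A²/I_B² = (7/286)/(11/910) = 245/121

245/121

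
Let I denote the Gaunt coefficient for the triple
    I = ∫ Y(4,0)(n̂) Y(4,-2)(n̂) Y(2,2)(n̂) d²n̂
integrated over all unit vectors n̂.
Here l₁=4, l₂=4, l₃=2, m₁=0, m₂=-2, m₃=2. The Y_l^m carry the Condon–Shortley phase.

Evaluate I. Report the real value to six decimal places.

-0.190365

m-sum 0 ✓  L=10 even ✓  0≤2≤8 ✓
Π(2lᵢ+1) = 9×9×5 = 405
triangle coeff Δ(4,4,2) = 1/13860
Σ_t [2,4]: t=2:+1/192 t=3:−1/36 t=4:+1/192 = -5/288
(3j)²=20/693 [(4 4 2; 0 0 0)], sign=-1
Σ_t [2,2]: t=2:+1/192 = 1/192
(3j)²=3/77 [(4 4 2; 0 -2 2)], sign=+1
⇒ 4πI² = 2700/5929
I = (-1)√(2700/5929/(4π)) = -0.19036462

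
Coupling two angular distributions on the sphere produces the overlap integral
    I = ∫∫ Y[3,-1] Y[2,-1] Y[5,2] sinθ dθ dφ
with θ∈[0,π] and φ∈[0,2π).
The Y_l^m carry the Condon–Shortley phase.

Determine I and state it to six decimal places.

Rules hold: Σm=0, L=10 even, 1≤5≤5.
N = 7·5·11 = 385
Δ = 0!·6!·4!/11! = 1/2310
Racah Σ t=0..0: t=0:+1/144 = 1/144
⇒ 3j(3 2 5; 0 0 0)² = 10/231, sgn -1
Racah Σ t=0..0: t=0:+1/288 = 1/288
⇒ 3j(3 2 5; -1 -1 2)² = 1/22, sgn -1
4πI² = N·(3j₀)²·(3jₘ)² = 25/33
I = +1·√(0.757576/4π) = 0.24553200

0.245532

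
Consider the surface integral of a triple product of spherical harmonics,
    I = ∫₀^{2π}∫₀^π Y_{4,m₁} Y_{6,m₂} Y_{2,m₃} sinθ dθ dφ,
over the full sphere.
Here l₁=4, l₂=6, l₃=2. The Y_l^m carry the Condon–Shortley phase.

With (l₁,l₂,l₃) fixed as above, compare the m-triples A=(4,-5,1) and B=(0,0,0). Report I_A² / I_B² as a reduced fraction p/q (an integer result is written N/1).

11/15

Same 4,6,2: normalisation and zero-m 3j drop out of the ratio.
A: Δ: 8! 0! 4! / 13! → 1/6435; sum: t=0:+1/241920 = 1/241920; 3j²(4 6 2; 4 -5 1) = Δ·Π!·Σ² = 1/39  (sign -1)
B: Δ: 8! 0! 4! / 13! → 1/6435; sum: t=4:+1/2304 = 1/2304; 3j²(4 6 2; 0 0 0) = Δ·Π!·Σ² = 5/143  (sign +1)
I_A²/I_B² = (1/39)/(5/143) = 11/15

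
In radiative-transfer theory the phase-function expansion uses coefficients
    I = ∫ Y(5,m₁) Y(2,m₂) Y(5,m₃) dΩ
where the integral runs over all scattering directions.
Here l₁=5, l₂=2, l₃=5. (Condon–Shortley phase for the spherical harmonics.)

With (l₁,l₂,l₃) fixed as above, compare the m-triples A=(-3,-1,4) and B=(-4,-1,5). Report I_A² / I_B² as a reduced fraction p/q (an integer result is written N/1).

49/45

l's match ⇒ only the (l;m) 3-j factors differ between A and B.
A: triangle coeff Δ(5,2,5) = 1/38610; Σ_t [0,1]: t=0:+1/80640 t=1:−1/10080 = -1/11520; (3j)²=49/1430 [(5 2 5; -3 -1 4)], sign=+1
B: triangle coeff Δ(5,2,5) = 1/38610; Σ_t [1,1]: t=1:−1/80640 = -1/80640; (3j)²=9/286 [(5 2 5; -4 -1 5)], sign=-1
I_A²/I_B² = (49/1430)/(9/286) = 49/45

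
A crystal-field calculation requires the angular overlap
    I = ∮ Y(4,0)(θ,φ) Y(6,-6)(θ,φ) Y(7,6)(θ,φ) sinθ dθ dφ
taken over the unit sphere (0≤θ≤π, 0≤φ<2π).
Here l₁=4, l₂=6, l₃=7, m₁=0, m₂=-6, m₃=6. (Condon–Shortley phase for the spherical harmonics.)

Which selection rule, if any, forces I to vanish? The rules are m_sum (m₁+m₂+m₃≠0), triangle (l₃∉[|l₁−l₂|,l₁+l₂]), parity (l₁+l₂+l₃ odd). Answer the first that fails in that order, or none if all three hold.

Σmᵢ = 0  ✓
l₃∈[|l₁−l₂|,l₁+l₂]=[2,10], have l₃=7  ✓
Σlᵢ = 17 ⇒ odd  ✗

parity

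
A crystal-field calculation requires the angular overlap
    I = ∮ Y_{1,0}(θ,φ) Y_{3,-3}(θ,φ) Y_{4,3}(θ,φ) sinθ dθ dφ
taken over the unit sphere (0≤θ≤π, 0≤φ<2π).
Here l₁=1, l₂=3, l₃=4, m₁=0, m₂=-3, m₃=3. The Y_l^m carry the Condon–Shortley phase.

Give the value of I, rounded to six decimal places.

-0.162868

Rules hold: Σm=0, L=8 even, 2≤4≤4.
N = 3·7·9 = 189
Δ = 0!·2!·6!/9! = 1/252
Racah Σ t=0..0: t=0:+1/36 = 1/36
⇒ 3j(1 3 4; 0 0 0)² = 4/63, sgn +1
Racah Σ t=0..0: t=0:+1/720 = 1/720
⇒ 3j(1 3 4; 0 -3 3)² = 1/36, sgn -1
4πI² = N·(3j₀)²·(3jₘ)² = 1/3
I = -1·√(0.333333/4π) = -0.16286750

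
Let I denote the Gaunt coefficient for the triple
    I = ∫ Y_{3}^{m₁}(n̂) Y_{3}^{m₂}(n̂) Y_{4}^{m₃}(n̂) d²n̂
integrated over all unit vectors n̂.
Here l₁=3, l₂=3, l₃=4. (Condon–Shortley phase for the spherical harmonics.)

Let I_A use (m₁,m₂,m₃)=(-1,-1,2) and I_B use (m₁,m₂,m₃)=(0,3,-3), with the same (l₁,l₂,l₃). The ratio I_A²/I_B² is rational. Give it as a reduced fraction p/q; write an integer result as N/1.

40/63

Shared (l₁,l₂,l₃)=(3,3,4): N and (l;000)² cancel in I_A²/I_B².
A: Δ = 2!·4!·4!/11! = 1/34650; Racah Σ t=0..2: t=0:+1/192 t=1:−1/36 t=2:+1/192 = -5/288; ⇒ 3j(3 3 4; -1 -1 2)² = 20/693, sgn -1
B: Δ = 2!·4!·4!/11! = 1/34650; Racah Σ t=2..2: t=2:+1/288 = 1/288; ⇒ 3j(3 3 4; 0 3 -3)² = 1/22, sgn -1
I_A²/I_B² = (20/693)/(1/22) = 40/63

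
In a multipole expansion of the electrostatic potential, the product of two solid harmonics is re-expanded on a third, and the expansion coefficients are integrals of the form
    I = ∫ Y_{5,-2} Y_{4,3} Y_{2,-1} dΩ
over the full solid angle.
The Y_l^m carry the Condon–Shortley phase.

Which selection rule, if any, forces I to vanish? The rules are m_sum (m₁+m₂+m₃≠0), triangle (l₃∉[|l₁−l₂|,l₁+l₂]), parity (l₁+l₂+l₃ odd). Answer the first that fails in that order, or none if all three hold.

m₁+m₂+m₃ = -2 + 3 − 1 = 0  ✓
triangle: |5−4|=1 ≤ l₃=2 ≤ 5+4=9  ✓
parity: l₁+l₂+l₃ = 11 is odd  ✗

parity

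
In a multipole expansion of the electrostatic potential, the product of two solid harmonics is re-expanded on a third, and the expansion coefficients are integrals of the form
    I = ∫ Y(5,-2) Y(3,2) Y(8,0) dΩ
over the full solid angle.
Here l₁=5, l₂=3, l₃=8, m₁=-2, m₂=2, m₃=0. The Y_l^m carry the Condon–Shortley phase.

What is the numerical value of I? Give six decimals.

0.088863

m-sum 0 ✓  L=16 even ✓  2≤8≤8 ✓
Π(2lᵢ+1) = 11×7×17 = 1309
triangle coeff Δ(5,3,8) = 1/136136
Σ_t [0,0]: t=0:+1/518400 = 1/518400
(3j)²=56/2431 [(5 3 8; 0 0 0)], sign=+1
Σ_t [0,0]: t=0:+1/3628800 = 1/3628800
(3j)²=8/2431 [(5 3 8; -2 2 0)], sign=+1
⇒ 4πI² = 3136/31603
I = (+1)√(3136/31603/(4π)) = 0.08886258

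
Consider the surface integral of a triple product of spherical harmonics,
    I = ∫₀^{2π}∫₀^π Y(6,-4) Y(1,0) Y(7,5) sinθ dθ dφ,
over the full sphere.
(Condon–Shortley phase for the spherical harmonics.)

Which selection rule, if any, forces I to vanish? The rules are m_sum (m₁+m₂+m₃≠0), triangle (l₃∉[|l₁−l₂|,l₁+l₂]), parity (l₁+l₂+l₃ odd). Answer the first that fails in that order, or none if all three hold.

Σmᵢ = 1  ✗
l₃∈[|l₁−l₂|,l₁+l₂]=[5,7], have l₃=7
Σlᵢ = 14 ⇒ even

m_sum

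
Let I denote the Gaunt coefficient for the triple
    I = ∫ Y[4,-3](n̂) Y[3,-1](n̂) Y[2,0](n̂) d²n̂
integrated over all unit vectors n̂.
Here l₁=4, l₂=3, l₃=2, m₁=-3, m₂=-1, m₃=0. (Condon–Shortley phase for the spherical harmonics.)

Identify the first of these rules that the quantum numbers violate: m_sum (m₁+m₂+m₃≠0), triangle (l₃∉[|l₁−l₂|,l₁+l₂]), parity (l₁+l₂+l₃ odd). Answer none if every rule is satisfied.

m_sum

Σmᵢ = -4  ✗
l₃∈[|l₁−l₂|,l₁+l₂]=[1,7], have l₃=2
Σlᵢ = 9 ⇒ odd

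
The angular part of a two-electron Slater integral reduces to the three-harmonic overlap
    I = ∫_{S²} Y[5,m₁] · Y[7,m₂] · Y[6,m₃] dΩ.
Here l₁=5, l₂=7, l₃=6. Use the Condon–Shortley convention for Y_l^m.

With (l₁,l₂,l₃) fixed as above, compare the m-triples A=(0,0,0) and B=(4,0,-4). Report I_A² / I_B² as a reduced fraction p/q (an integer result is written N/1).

Same 5,7,6: normalisation and zero-m 3j drop out of the ratio.
A: Δ: 6! 4! 8! / 19! → 1/174594420; sum: t=1:−1/4147200 t=2:+1/207360 t=3:−1/82944 t=4:+1/207360 t=5:−1/4147200 = -1/345600; 3j²(5 7 6; 0 0 0) = Δ·Π!·Σ² = 420/46189  (sign -1)
B: Δ: 6! 4! 8! / 19! → 1/174594420; sum: t=0:+1/21772800 t=1:−1/4147200 = -17/87091200; 3j²(5 7 6; 4 0 -4) = Δ·Π!·Σ² = 119/8151  (sign -1)
I_A²/I_B² = (420/46189)/(119/8151) = 180/289

180/289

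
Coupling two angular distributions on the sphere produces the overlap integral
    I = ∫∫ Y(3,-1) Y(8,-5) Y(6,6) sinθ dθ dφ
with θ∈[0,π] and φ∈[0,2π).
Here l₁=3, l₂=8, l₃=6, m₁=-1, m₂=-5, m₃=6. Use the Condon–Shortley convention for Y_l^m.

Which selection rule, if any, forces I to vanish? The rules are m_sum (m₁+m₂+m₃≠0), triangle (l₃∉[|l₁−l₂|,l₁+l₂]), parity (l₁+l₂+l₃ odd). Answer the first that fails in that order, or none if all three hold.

m₁+m₂+m₃ = -1 − 5 + 6 = 0  ✓
triangle: |3−8|=5 ≤ l₃=6 ≤ 3+8=11  ✓
parity: l₁+l₂+l₃ = 17 is odd  ✗

parity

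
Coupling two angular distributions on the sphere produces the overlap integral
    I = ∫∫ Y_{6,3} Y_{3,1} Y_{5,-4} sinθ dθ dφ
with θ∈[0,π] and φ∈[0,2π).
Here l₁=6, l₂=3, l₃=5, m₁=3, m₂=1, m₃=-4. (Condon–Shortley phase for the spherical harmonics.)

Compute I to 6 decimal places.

0.176531

Checks pass: Σm=0; 14 even; l₃=5∈[3,9].
(2·6+1)(2·3+1)(2·5+1) = 1001
Δ: 4! 8! 2! / 15! → 1/675675
sum: t=1:−1/8640 t=2:+1/2304 t=3:−1/8640 = 7/34560
3j²(6 3 5; 0 0 0) = Δ·Π!·Σ² = 7/429  (sign -1)
sum: t=2:+1/40320 t=3:−1/241920 = 1/48384
3j²(6 3 5; 3 1 -4) = Δ·Π!·Σ² = 24/1001  (sign -1)
combine: 4πI² = 1001·7/429·24/1001 = 56/143
take √, sign +1: I = 0.17653103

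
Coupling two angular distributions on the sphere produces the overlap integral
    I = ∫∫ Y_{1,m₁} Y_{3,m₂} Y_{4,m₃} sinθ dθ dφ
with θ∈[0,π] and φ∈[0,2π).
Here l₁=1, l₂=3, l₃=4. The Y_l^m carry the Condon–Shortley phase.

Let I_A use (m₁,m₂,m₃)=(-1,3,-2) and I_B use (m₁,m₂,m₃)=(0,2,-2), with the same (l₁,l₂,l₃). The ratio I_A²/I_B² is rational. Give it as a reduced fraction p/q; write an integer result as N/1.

Shared (l₁,l₂,l₃)=(1,3,4): N and (l;000)² cancel in I_A²/I_B².
A: Δ = 0!·2!·6!/9! = 1/252; Racah Σ t=0..0: t=0:+1/1440 = 1/1440; ⇒ 3j(1 3 4; -1 3 -2)² = 1/252, sgn +1
B: Δ = 0!·2!·6!/9! = 1/252; Racah Σ t=0..0: t=0:+1/120 = 1/120; ⇒ 3j(1 3 4; 0 2 -2)² = 1/21, sgn +1
I_A²/I_B² = (1/252)/(1/21) = 1/12

1/12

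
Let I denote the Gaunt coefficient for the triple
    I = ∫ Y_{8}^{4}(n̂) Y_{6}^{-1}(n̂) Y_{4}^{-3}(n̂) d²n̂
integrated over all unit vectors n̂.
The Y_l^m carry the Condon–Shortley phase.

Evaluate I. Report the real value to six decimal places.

Checks pass: Σm=0; 18 even; l₃=4∈[2,14].
(2·8+1)(2·6+1)(2·4+1) = 1989
Δ: 10! 6! 2! / 19! → 1/23279256
sum: t=4:+1/1658880 t=5:−1/518400 t=6:+1/1658880 = -1/1382400
3j²(8 6 4; 0 0 0) = Δ·Π!·Σ² = 504/46189  (sign -1)
sum: t=3:−1/7257600 t=4:+1/12441600 = -1/17418240
3j²(8 6 4; 4 -1 -3) = Δ·Π!·Σ² = 125/25194  (sign +1)
combine: 4πI² = 1989·504/46189·125/25194 = 94500/877591
take √, sign -1: I = -0.09256885

-0.092569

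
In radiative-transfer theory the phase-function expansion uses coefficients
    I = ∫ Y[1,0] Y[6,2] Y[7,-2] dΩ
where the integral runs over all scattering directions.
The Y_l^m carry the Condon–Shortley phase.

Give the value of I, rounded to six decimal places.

Rules hold: Σm=0, L=14 even, 5≤7≤7.
N = 3·13·15 = 585
Δ = 0!·2!·12!/15! = 1/1365
Racah Σ t=0..0: t=0:+1/518400 = 1/518400
⇒ 3j(1 6 7; 0 0 0)² = 7/195, sgn -1
Racah Σ t=0..0: t=0:+1/967680 = 1/967680
⇒ 3j(1 6 7; 0 2 -2)² = 3/91, sgn -1
4πI² = N·(3j₀)²·(3jₘ)² = 9/13
I = +1·√(0.692308/4π) = 0.23471705

0.234717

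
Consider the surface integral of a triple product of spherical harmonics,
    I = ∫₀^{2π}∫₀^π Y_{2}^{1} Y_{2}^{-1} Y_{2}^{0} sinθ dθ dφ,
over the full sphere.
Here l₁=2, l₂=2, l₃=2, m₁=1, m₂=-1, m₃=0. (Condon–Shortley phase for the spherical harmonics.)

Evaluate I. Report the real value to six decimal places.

-0.090112

Rules hold: Σm=0, L=6 even, 0≤2≤4.
N = 5·5·5 = 125
Δ = 2!·2!·2!/7! = 1/630
Racah Σ t=0..2: t=0:+1/8 t=1:−1/1 t=2:+1/8 = -3/4
⇒ 3j(2 2 2; 0 0 0)² = 2/35, sgn -1
Racah Σ t=0..1: t=0:+1/2 t=1:−1/4 = 1/4
⇒ 3j(2 2 2; 1 -1 0)² = 1/70, sgn +1
4πI² = N·(3j₀)²·(3jₘ)² = 5/49
I = -1·√(0.102041/4π) = -0.09011188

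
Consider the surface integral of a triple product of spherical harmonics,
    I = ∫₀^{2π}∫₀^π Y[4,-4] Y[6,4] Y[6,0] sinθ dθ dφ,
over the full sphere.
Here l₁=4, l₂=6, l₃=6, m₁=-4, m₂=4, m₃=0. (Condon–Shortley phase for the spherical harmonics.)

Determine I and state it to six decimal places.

Rules hold: Σm=0, L=16 even, 2≤6≤10.
N = 9·13·13 = 1521
Δ = 4!·4!·8!/17! = 1/15315300
Racah Σ t=0..4: t=0:+1/829440 t=1:−1/25920 t=2:+1/9216 t=3:−1/25920 t=4:+1/829440 = 7/207360
⇒ 3j(4 6 6; 0 0 0)² = 28/2431, sgn +1
Racah Σ t=4..4: t=4:+1/829440 = 1/829440
⇒ 3j(4 6 6; -4 4 0)² = 35/2431, sgn +1
4πI² = N·(3j₀)²·(3jₘ)² = 8820/34969
I = +1·√(0.252223/4π) = 0.14167322

0.141673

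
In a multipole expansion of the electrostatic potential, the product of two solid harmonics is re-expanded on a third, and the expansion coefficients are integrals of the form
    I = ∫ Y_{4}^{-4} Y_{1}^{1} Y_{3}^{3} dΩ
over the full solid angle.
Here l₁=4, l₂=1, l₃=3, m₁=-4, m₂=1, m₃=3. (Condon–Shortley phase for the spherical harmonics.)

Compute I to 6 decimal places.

m-sum 0 ✓  L=8 even ✓  3≤3≤5 ✓
Π(2lᵢ+1) = 9×3×7 = 189
triangle coeff Δ(4,1,3) = 1/252
Σ_t [1,1]: t=1:−1/36 = -1/36
(3j)²=4/63 [(4 1 3; 0 0 0)], sign=+1
Σ_t [2,2]: t=2:+1/1440 = 1/1440
(3j)²=1/9 [(4 1 3; -4 1 3)], sign=+1
⇒ 4πI² = 4/3
I = (+1)√(4/3/(4π)) = 0.32573501

0.325735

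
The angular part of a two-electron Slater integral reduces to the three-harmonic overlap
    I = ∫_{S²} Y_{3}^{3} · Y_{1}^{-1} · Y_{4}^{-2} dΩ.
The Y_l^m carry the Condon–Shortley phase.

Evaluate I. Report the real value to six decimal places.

m-sum 0 ✓  L=8 even ✓  2≤4≤4 ✓
Π(2lᵢ+1) = 7×3×9 = 189
triangle coeff Δ(3,1,4) = 1/252
Σ_t [0,0]: t=0:+1/36 = 1/36
(3j)²=4/63 [(3 1 4; 0 0 0)], sign=+1
Σ_t [0,0]: t=0:+1/1440 = 1/1440
(3j)²=1/252 [(3 1 4; 3 -1 -2)], sign=+1
⇒ 4πI² = 1/21
I = (+1)√(1/21/(4π)) = 0.06155813

0.061558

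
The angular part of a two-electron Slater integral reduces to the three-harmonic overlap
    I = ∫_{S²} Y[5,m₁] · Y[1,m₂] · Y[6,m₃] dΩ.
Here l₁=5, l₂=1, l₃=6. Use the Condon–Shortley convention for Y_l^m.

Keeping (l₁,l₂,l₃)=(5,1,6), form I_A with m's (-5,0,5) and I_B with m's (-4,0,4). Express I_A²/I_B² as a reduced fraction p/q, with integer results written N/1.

l's match ⇒ only the (l;m) 3-j factors differ between A and B.
A: triangle coeff Δ(5,1,6) = 1/858; Σ_t [0,0]: t=0:+1/3628800 = 1/3628800; (3j)²=1/78 [(5 1 6; -5 0 5)], sign=-1
B: triangle coeff Δ(5,1,6) = 1/858; Σ_t [0,0]: t=0:+1/362880 = 1/362880; (3j)²=10/429 [(5 1 6; -4 0 4)], sign=+1
I_A²/I_B² = (1/78)/(10/429) = 11/20

11/20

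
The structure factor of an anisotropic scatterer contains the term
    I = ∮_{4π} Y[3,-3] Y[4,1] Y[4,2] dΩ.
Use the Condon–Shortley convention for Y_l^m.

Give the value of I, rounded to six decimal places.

Σlᵢ=11 odd — θ-integrand is odd under cosθ→−cosθ; I=0

0.000000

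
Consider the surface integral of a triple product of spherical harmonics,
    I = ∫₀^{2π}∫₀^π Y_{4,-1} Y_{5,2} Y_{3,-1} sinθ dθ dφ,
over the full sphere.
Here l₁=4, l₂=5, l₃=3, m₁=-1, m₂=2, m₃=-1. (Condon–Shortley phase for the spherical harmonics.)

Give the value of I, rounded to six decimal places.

Rules hold: Σm=0, L=12 even, 1≤3≤9.
N = 9·11·7 = 693
Δ = 6!·2!·4!/13! = 1/180180
Racah Σ t=2..4: t=2:+1/576 t=3:−1/144 t=4:+1/576 = -1/288
⇒ 3j(4 5 3; 0 0 0)² = 20/1001, sgn +1
Racah Σ t=3..5: t=3:−1/1728 t=4:+1/288 t=5:−1/960 = 1/540
⇒ 3j(4 5 3; -1 2 -1)² = 128/6435, sgn +1
4πI² = N·(3j₀)²·(3jₘ)² = 512/1859
I = +1·√(0.275417/4π) = 0.14804384

0.148044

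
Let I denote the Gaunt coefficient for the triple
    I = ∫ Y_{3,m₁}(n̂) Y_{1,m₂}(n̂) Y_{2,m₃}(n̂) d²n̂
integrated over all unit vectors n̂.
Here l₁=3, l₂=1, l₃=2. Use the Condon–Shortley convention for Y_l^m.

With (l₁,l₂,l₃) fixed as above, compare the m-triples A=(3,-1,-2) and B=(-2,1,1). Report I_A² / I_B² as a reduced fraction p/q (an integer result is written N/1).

3/2

Same 3,1,2: normalisation and zero-m 3j drop out of the ratio.
A: Δ: 2! 4! 0! / 7! → 1/105; sum: t=0:+1/48 = 1/48; 3j²(3 1 2; 3 -1 -2) = Δ·Π!·Σ² = 1/7  (sign +1)
B: Δ: 2! 4! 0! / 7! → 1/105; sum: t=2:+1/12 = 1/12; 3j²(3 1 2; -2 1 1) = Δ·Π!·Σ² = 2/21  (sign -1)
I_A²/I_B² = (1/7)/(2/21) = 3/2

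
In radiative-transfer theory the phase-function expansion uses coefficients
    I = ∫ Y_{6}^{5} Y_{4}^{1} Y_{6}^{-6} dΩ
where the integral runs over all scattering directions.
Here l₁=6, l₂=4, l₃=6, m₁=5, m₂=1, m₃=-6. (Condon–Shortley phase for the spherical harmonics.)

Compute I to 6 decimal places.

m-sum 0 ✓  L=16 even ✓  2≤6≤10 ✓
Π(2lᵢ+1) = 13×9×13 = 1521
triangle coeff Δ(6,4,6) = 1/15315300
Σ_t [0,4]: t=0:+1/829440 t=1:−1/25920 t=2:+1/9216 t=3:−1/25920 t=4:+1/829440 = 7/207360
(3j)²=28/2431 [(6 4 6; 0 0 0)], sign=+1
Σ_t [1,1]: t=1:−1/5806080 = -1/5806080
(3j)²=165/6188 [(6 4 6; 5 1 -6)], sign=-1
⇒ 4πI² = 135/289
I = (-1)√(135/289/(4π)) = -0.19280266

-0.192803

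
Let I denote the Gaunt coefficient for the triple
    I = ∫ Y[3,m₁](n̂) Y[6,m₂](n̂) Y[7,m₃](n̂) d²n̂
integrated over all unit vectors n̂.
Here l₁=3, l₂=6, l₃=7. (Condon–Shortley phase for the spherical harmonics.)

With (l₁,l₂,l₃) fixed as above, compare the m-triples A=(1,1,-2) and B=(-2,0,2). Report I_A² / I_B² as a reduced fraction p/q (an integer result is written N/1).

Shared (l₁,l₂,l₃)=(3,6,7): N and (l;000)² cancel in I_A²/I_B².
A: Δ = 2!·4!·10!/17! = 1/2042040; Racah Σ t=0..2: t=0:+1/241920 t=1:−1/103680 t=2:+1/691200 = -59/14515200; ⇒ 3j(3 6 7; 1 1 -2)² = 3481/340340, sgn +1
B: Δ = 2!·4!·10!/17! = 1/2042040; Racah Σ t=1..2: t=1:−1/345600 t=2:+1/207360 = 1/518400; ⇒ 3j(3 6 7; -2 0 2)² = 12/2431, sgn -1
I_A²/I_B² = (3481/340340)/(12/2431) = 3481/1680

3481/1680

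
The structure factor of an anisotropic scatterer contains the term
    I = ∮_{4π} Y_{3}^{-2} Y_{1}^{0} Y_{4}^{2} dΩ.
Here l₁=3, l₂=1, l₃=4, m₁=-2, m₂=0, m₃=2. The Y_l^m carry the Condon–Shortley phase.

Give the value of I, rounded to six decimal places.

Checks pass: Σm=0; 8 even; l₃=4∈[2,4].
(2·3+1)(2·1+1)(2·4+1) = 189
Δ: 0! 6! 2! / 9! → 1/252
sum: t=0:+1/36 = 1/36
3j²(3 1 4; 0 0 0) = Δ·Π!·Σ² = 4/63  (sign +1)
sum: t=0:+1/120 = 1/120
3j²(3 1 4; -2 0 2) = Δ·Π!·Σ² = 1/21  (sign +1)
combine: 4πI² = 189·4/63·1/21 = 4/7
take √, sign +1: I = 0.21324362

0.213244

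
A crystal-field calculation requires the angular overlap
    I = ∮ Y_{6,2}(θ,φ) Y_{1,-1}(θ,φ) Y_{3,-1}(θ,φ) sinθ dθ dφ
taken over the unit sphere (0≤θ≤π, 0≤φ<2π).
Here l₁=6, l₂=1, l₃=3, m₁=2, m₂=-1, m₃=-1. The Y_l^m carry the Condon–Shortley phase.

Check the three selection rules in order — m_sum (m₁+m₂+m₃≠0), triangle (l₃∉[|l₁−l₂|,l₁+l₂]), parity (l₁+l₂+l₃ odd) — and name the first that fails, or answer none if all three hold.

triangle

azimuthal sum: 2 − 1 − 1 = 0  ✓
5 ≤ 3 ≤ 7 (triangle on l)  ✗
L = 6 + 1 + 3 = 10 (even)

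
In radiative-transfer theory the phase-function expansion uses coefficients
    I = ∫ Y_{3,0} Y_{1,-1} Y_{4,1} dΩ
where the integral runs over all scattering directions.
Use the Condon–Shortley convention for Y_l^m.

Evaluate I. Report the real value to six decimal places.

m-sum 0 ✓  L=8 even ✓  2≤4≤4 ✓
Π(2lᵢ+1) = 7×3×9 = 189
triangle coeff Δ(3,1,4) = 1/252
Σ_t [0,0]: t=0:+1/36 = 1/36
(3j)²=4/63 [(3 1 4; 0 0 0)], sign=+1
Σ_t [0,0]: t=0:+1/72 = 1/72
(3j)²=5/126 [(3 1 4; 0 -1 1)], sign=-1
⇒ 4πI² = 10/21
I = (-1)√(10/21/(4π)) = -0.19466390

-0.194664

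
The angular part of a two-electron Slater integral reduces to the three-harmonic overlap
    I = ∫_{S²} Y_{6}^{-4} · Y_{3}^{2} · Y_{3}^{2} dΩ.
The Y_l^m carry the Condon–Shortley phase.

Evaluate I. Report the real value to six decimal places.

0.266131

Checks pass: Σm=0; 12 even; l₃=3∈[3,9].
(2·6+1)(2·3+1)(2·3+1) = 637
Δ: 6! 6! 0! / 13! → 1/12012
sum: t=3:−1/1296 = -1/1296
3j²(6 3 3; 0 0 0) = Δ·Π!·Σ² = 100/3003  (sign +1)
sum: t=5:−1/14400 = -1/14400
3j²(6 3 3; -4 2 2) = Δ·Π!·Σ² = 6/143  (sign +1)
combine: 4πI² = 637·100/3003·6/143 = 1400/1573
take √, sign +1: I = 0.26613055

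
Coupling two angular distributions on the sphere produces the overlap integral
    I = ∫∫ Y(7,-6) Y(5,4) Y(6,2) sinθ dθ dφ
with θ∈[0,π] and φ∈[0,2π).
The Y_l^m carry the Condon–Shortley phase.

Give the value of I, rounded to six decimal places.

Rules hold: Σm=0, L=18 even, 2≤6≤12.
N = 15·11·13 = 2145
Δ = 6!·8!·4!/19! = 1/174594420
Racah Σ t=1..5: t=1:−1/4147200 t=2:+1/207360 t=3:−1/82944 t=4:+1/207360 t=5:−1/4147200 = -1/345600
⇒ 3j(7 5 6; 0 0 0)² = 420/46189, sgn -1
Racah Σ t=5..6: t=5:−1/116121600 t=6:+1/21772800 = 13/348364800
⇒ 3j(7 5 6; -6 4 2)² = 169/9690, sgn +1
4πI² = N·(3j₀)²·(3jₘ)² = 35490/104329
I = -1·√(0.340174/4π) = -0.16453017

-0.164530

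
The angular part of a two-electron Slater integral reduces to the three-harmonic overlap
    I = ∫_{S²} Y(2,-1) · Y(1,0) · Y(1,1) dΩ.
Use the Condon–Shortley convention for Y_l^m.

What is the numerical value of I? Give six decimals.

-0.218510

m-sum 0 ✓  L=4 even ✓  1≤1≤3 ✓
Π(2lᵢ+1) = 5×3×3 = 45
triangle coeff Δ(2,1,1) = 1/30
Σ_t [1,1]: t=1:−1/1 = -1/1
(3j)²=2/15 [(2 1 1; 0 0 0)], sign=+1
Σ_t [1,1]: t=1:−1/2 = -1/2
(3j)²=1/10 [(2 1 1; -1 0 1)], sign=-1
⇒ 4πI² = 3/5
I = (-1)√(3/5/(4π)) = -0.21850969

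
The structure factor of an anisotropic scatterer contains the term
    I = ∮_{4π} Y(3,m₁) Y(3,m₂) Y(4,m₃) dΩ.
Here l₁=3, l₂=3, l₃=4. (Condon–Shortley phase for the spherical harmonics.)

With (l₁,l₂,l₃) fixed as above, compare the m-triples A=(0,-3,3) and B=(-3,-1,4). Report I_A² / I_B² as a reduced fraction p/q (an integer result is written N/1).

l's match ⇒ only the (l;m) 3-j factors differ between A and B.
A: triangle coeff Δ(3,3,4) = 1/34650; Σ_t [0,0]: t=0:+1/288 = 1/288; (3j)²=1/22 [(3 3 4; 0 -3 3)], sign=-1
B: triangle coeff Δ(3,3,4) = 1/34650; Σ_t [2,2]: t=2:+1/1152 = 1/1152; (3j)²=1/33 [(3 3 4; -3 -1 4)], sign=+1
I_A²/I_B² = (1/22)/(1/33) = 3/2

3/2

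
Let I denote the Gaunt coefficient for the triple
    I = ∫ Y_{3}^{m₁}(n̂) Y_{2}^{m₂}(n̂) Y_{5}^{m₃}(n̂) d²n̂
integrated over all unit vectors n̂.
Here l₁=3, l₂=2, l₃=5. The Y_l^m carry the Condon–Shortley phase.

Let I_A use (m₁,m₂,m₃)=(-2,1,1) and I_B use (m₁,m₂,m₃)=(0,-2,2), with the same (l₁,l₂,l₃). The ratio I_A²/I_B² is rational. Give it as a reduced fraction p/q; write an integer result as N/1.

Shared (l₁,l₂,l₃)=(3,2,5): N and (l;000)² cancel in I_A²/I_B².
A: Δ = 0!·6!·4!/11! = 1/2310; Racah Σ t=0..0: t=0:+1/720 = 1/720; ⇒ 3j(3 2 5; -2 1 1)² = 4/385, sgn +1
B: Δ = 0!·6!·4!/11! = 1/2310; Racah Σ t=0..0: t=0:+1/864 = 1/864; ⇒ 3j(3 2 5; 0 -2 2)² = 1/66, sgn -1
I_A²/I_B² = (4/385)/(1/66) = 24/35

24/35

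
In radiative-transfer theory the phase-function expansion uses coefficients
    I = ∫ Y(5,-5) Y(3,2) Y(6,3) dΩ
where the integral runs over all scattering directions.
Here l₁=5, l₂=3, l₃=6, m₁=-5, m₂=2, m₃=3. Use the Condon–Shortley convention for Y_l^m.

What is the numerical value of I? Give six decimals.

0.088266

m-sum 0 ✓  L=14 even ✓  2≤6≤8 ✓
Π(2lᵢ+1) = 11×7×13 = 1001
triangle coeff Δ(5,3,6) = 1/675675
Σ_t [0,2]: t=0:+1/8640 t=1:−1/2304 t=2:+1/8640 = -7/34560
(3j)²=7/429 [(5 3 6; 0 0 0)], sign=-1
Σ_t [2,2]: t=2:+1/483840 = 1/483840
(3j)²=6/1001 [(5 3 6; -5 2 3)], sign=-1
⇒ 4πI² = 14/143
I = (+1)√(14/143/(4π)) = 0.08826552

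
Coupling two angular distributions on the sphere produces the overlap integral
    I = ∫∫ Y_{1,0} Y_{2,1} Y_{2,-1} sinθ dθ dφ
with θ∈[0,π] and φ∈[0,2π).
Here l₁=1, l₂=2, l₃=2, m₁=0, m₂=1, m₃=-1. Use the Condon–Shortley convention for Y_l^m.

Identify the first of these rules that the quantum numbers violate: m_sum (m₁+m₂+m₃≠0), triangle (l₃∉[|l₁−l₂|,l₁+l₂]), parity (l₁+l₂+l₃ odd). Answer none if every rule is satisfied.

Σmᵢ = 0  ✓
l₃∈[|l₁−l₂|,l₁+l₂]=[1,3], have l₃=2  ✓
Σlᵢ = 5 ⇒ odd  ✗

parity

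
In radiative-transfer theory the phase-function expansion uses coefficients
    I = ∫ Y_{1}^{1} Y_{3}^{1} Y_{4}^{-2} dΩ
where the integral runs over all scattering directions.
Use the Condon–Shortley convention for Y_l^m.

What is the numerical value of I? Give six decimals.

Checks pass: Σm=0; 8 even; l₃=4∈[2,4].
(2·1+1)(2·3+1)(2·4+1) = 189
Δ: 0! 2! 6! / 9! → 1/252
sum: t=0:+1/36 = 1/36
3j²(1 3 4; 0 0 0) = Δ·Π!·Σ² = 4/63  (sign +1)
sum: t=0:+1/96 = 1/96
3j²(1 3 4; 1 1 -2) = Δ·Π!·Σ² = 5/84  (sign +1)
combine: 4πI² = 189·4/63·5/84 = 5/7
take √, sign +1: I = 0.23841361

0.238414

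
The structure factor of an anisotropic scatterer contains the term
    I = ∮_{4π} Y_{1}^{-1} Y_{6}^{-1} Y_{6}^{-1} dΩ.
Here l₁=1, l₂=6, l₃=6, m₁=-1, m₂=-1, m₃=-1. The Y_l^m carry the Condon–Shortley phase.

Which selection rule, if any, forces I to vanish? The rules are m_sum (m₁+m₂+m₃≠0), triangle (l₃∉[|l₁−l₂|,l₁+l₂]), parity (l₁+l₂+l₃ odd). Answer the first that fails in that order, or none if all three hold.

m_sum

azimuthal sum: -1 − 1 − 1 = -3  ✗
5 ≤ 6 ≤ 7 (triangle on l)
L = 1 + 6 + 6 = 13 (odd)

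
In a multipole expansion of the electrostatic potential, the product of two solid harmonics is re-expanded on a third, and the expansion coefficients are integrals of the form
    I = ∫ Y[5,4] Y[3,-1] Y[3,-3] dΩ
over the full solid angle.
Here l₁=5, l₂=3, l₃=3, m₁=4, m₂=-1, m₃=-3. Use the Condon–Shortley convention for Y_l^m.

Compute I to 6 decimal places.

Σlᵢ=11 odd — θ-integrand is odd under cosθ→−cosθ; I=0

0.000000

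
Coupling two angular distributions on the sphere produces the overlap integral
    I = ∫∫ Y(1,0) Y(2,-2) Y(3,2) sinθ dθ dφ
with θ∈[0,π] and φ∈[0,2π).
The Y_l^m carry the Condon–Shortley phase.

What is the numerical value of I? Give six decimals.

Rules hold: Σm=0, L=6 even, 1≤3≤3.
N = 3·5·7 = 105
Δ = 0!·2!·4!/7! = 1/105
Racah Σ t=0..0: t=0:+1/4 = 1/4
⇒ 3j(1 2 3; 0 0 0)² = 3/35, sgn -1
Racah Σ t=0..0: t=0:+1/24 = 1/24
⇒ 3j(1 2 3; 0 -2 2)² = 1/21, sgn -1
4πI² = N·(3j₀)²·(3jₘ)² = 3/7
I = +1·√(0.428571/4π) = 0.18467439

0.184674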